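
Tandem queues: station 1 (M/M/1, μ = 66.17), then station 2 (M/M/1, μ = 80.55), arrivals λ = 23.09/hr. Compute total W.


Each node sees arrival rate λ = 23.09/hr (tandem ⇒ throughput preserved).
W₁ = 1/(μ₁−λ) = 1/(66.17−23.09) = 0.02321 hr
W₂ = 1/(μ₂−λ) = 1/(80.55−23.09) = 0.01740 hr
W_total = W₁ + W₂ = 0.02321 + 0.01740 = 0.04062 hr

Final: 0.04062 hr


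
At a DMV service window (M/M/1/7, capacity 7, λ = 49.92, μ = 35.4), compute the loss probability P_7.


ρ = λ/μ = 49.92/35.4 = 1.4102
P_K = (1−ρ)ρ^K/(1−ρ^(K+1)) = (-0.4102·11.089174)/(1 − 15.637615)
= -4.548441/-14.637615 = 0.310736

Final: 0.310736


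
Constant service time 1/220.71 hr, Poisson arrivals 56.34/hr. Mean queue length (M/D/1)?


ρ = 56.34/220.71 = 0.2553
M/D/1: Lq = ρ²/(2(1−ρ)) = 0.06516/(2·0.7447) = 0.04375

Final: 0.04375


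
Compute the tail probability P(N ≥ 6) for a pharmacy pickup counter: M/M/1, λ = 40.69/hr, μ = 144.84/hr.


ρ = 40.69/144.84 = 0.2809
P(N ≥ n) = ρ^n = 0.2809^6 = 0.0004916

Final: 0.0004916


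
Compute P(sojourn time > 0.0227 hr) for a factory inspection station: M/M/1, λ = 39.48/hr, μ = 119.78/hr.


W ~ Exponential(μ−λ) for M/M/1.
μ − λ = 119.78 − 39.48 = 80.3000
P(W > t) = e^{−(μ−λ)t} = e^{−1.8228} = 0.161571

Final: 0.161571


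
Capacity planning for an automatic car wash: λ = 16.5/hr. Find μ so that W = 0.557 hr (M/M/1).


W = 1/(μ−λ) ⇒ μ − λ = 1/W = 1/0.557 = 1.7953
μ = λ + 1/W = 16.5 + 1.7953 = 18.2953 per hr

Final: 18.2953 /hr


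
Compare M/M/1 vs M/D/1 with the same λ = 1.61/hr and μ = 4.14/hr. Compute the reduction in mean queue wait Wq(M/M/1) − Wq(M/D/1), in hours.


ρ = 1.61/4.14 = 0.3889
Wq(M/M/1) = ρ/(μ−λ) = 0.3889/2.53 = 0.15371 hr
Wq(M/D/1) = ρ/(2(μ−λ)) = 0.07686 hr
Savings = 0.15371 − 0.07686 = 0.07686 hr

Final: 0.07686 hr


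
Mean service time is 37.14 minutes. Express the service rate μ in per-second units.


μ = 1/(service time) in consistent units.
1 second = 0.0166667 min, so μ = 0.0166667/37.14 = 0.0004488 per second

Final: 0.0004488 /sec


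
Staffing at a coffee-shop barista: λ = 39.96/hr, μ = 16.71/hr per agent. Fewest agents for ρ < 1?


Stability requires cμ > λ ⇔ c > λ/μ.
λ/μ = 39.96/16.71 = 2.3914
Minimum integer c = ⌊2.3914⌋ + 1 = 3
Check: 3·16.71 = 50.13 > 39.96, while 2·16.71 = 33.42 ≤ 39.96

Final: 3 servers


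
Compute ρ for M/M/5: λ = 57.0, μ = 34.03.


ρ = λ/(cμ) = 57.0/(5·34.03) = 57.0/170.15 = 0.3350

Final: 0.3350


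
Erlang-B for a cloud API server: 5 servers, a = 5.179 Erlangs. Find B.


B(c,a) = (a^c/c!) / Σ_{k=0}^{c} a^k/k!
a^5/5! = 31.049049
Σ terms (k=0..5): 1.00000 + 5.17900 + 13.41102 + 23.15189 + 29.97591 + 31.04905 = 103.766873
B = 31.049049/103.766873 = 0.299219

Final: 0.299219


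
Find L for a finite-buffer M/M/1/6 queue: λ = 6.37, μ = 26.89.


ρ = 6.37/26.89 = 0.2369
L = ρ[1 − (K+1)ρ^K + Kρ^(K+1)] / [(1−ρ)(1−ρ^(K+1))]
Numerator: 0.2369·(1 − 7·0.0001767 + 6·0.00004186) = 0.236657
Denominator: (0.7631)·(0.999958) = 0.763077
L = 0.236657/0.763077 = 0.3101

Final: 0.3101


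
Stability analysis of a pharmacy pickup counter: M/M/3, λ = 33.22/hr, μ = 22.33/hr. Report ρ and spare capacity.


Total capacity cμ = 3·22.33 = 66.99/hr
ρ = λ/(cμ) = 33.22/66.99 = 0.4959
Stable ⇔ ρ < 1: YES
Spare capacity = cμ − λ = 66.99 − 33.22 = 33.77/hr

Final: ρ = 0.4959; stable; margin = 33.77/hr


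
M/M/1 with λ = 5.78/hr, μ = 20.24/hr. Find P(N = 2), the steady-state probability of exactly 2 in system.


ρ = 5.78/20.24 = 0.2856
P_n = (1−ρ)·ρ^n = (1 − 0.2856)·0.2856^2 = 0.7144·0.081552 = 0.058263

Final: 0.058263


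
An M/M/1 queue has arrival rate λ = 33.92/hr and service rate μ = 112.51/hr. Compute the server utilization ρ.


ρ = λ/μ = 33.92/112.51 = 0.3015

Final: 0.3015


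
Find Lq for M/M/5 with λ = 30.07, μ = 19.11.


a = λ/μ = 1.5735; ρ = a/5 = 0.3147
P₀ = 0.206886
Lq = P₀·a^c·ρ / (c!·(1−ρ)²) = 0.206886·9.64637·0.3147/(120·0.46963)
= 0.01114

Final: 0.01114


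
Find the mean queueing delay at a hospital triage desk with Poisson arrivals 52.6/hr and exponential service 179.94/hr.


ρ = 52.6/179.94 = 0.2923
Wq = ρ/(μ−λ) = 0.2923/(179.94 − 52.6) = 0.2923/127.34 = 0.002296 hr

Final: 0.002296 hr


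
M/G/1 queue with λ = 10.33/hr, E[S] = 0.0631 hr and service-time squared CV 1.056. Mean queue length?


ρ = λ·E[S] = 10.33·0.0631 = 0.6518
Lq = ρ²(1+C_s²)/(2(1−ρ)) = 0.4249·(1+1.056)/(2·0.3482)
= 0.4249·2.0560/0.6964 = 1.25445

Final: 1.25445


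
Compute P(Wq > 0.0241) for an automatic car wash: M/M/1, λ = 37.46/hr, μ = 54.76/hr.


ρ = 37.46/54.76 = 0.6841
P(Wq > t) = ρ·e^{−(μ−λ)t} = 0.6841·e^{−0.4169}
= 0.6841·0.659067 = 0.450852

Final: 0.450852


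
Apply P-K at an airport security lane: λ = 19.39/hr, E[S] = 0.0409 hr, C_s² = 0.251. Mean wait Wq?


ρ = λ·E[S] = 19.39·0.0409 = 0.7931
E[S²] = E[S]²(1+C_s²) = 0.0409²·(1+0.251) = 0.002093
Wq = λ·E[S²]/(2(1−ρ)) = 19.39·0.002093/(2·0.2069) = 0.09804 hr

Final: 0.09804 hr


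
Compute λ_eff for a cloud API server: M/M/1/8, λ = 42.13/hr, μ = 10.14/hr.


ρ = 4.1548; P_K = (1−ρ)ρ^8/(1−ρ^9) = 0.759318
λ_eff = λ(1 − P_K) = 42.13·(1 − 0.759318) = 42.13·0.240682 = 10.1399 /hr

Final: 10.1399 /hr


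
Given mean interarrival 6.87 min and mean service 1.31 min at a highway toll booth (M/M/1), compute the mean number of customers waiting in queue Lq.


λ = 60/6.87 = 8.7336 /hr
μ = 60/1.31 = 45.8015 /hr
ρ = λ/μ = 8.7336/45.8015 = 0.1907
Lq = ρ²/(1−ρ) = 0.03636/0.8093 = 0.04493

Final: 0.04493


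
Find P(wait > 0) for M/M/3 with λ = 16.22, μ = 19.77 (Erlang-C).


a = λ/μ = 0.8204; ρ = a/3 = 0.2735
P₀ = 0.437890 (from M/M/c formula)
C(c,a) = [a^c/(c!(1−ρ))]·P₀ = [0.55225/(6·0.7265)]·0.437890
= 0.12669·0.437890 = 0.055475

Final: 0.055475


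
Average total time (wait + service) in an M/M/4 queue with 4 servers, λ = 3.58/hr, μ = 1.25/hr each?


a = 2.8640; ρ = 0.7160; P₀ = 0.045974
Lq = P₀·a^c·ρ/(c!(1−ρ)²) = 1.14411
Wq = Lq/λ = 1.14411/3.58 = 0.31958 hr
W = Wq + 1/μ = 0.31958 + 0.80000 = 1.11958 hr

Final: 1.11958 hr


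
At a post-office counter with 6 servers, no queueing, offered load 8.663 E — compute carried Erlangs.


B(6,8.663) = 0.424214 (Erlang-B)
Carried load = a(1 − B) = 8.663·(1 − 0.424214) = 8.663·0.575786 = 4.9880 E

Final: 4.9880 Erlangs


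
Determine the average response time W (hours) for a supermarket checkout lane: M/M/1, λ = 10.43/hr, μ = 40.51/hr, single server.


W = 1/(μ−λ) = 1/(40.51 − 10.43) = 1/30.08 = 0.03324 hr

Final: 0.03324 hr


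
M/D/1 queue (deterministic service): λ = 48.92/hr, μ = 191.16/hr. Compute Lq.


ρ = 48.92/191.16 = 0.2559
M/D/1: Lq = ρ²/(2(1−ρ)) = 0.06549/(2·0.7441) = 0.04401

Final: 0.04401


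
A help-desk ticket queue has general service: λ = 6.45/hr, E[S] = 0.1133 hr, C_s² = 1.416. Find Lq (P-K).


ρ = λ·E[S] = 6.45·0.1133 = 0.7308
Lq = ρ²(1+C_s²)/(2(1−ρ)) = 0.5340·(1+1.416)/(2·0.2692)
= 0.5340·2.4160/0.5384 = 2.39633

Final: 2.39633


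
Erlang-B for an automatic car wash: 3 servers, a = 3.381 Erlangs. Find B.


B(c,a) = (a^c/c!) / Σ_{k=0}^{c} a^k/k!
a^3/3! = 6.441459
Σ terms (k=0..3): 1.00000 + 3.38100 + 5.71558 + 6.44146 = 16.538040
B = 6.441459/16.538040 = 0.389494

Final: 0.389494


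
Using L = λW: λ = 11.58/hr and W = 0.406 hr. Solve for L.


L = λW = 11.58·0.406 = 4.7015

Final: 4.7015


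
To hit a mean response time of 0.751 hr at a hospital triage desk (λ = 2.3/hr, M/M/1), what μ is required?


W = 1/(μ−λ) ⇒ μ − λ = 1/W = 1/0.751 = 1.3316
μ = λ + 1/W = 2.3 + 1.3316 = 3.6316 per hr

Final: 3.6316 /hr


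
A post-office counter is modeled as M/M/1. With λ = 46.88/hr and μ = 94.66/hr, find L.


ρ = λ/μ = 46.88/94.66 = 0.4952
L = ρ/(1−ρ) = 0.4952/(1 − 0.4952) = 0.4952/0.5048 = 0.9812

Final: 0.9812


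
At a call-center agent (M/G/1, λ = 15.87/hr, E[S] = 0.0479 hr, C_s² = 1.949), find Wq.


ρ = λ·E[S] = 15.87·0.0479 = 0.7602
E[S²] = E[S]²(1+C_s²) = 0.0479²·(1+1.949) = 0.006766
Wq = λ·E[S²]/(2(1−ρ)) = 15.87·0.006766/(2·0.2398) = 0.22387 hr

Final: 0.22387 hr


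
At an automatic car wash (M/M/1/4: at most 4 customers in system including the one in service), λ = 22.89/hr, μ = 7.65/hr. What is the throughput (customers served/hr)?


ρ = 2.9922; P_K = (1−ρ)ρ^4/(1−ρ^5) = 0.668581
λ_eff = λ(1 − P_K) = 22.89·(1 − 0.668581) = 22.89·0.331419 = 7.5862 /hr

Final: 7.5862 /hr


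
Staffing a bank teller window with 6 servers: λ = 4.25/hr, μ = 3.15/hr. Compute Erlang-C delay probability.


a = λ/μ = 1.3492; ρ = a/6 = 0.2249
P₀ = 0.259413 (from M/M/c formula)
C(c,a) = [a^c/(c!(1−ρ))]·P₀ = [6.03212/(720·0.7751)]·0.259413
= 0.01081·0.259413 = 0.002804

Final: 0.002804


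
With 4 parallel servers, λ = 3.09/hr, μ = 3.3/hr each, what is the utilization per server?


ρ = λ/(cμ) = 3.09/(4·3.3) = 3.09/13.20 = 0.2341

Final: 0.2341


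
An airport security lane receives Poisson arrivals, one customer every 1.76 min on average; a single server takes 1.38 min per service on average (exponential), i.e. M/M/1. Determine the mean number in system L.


λ = 60/1.76 = 34.0909 /hr
μ = 60/1.38 = 43.4783 /hr
ρ = λ/μ = 34.0909/43.4783 = 0.7841
L = ρ/(1−ρ) = 0.7841/0.2159 = 3.6316

Final: 3.6316


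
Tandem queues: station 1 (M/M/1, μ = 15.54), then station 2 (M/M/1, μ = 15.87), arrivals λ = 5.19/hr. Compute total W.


Each node sees arrival rate λ = 5.19/hr (tandem ⇒ throughput preserved).
W₁ = 1/(μ₁−λ) = 1/(15.54−5.19) = 0.09662 hr
W₂ = 1/(μ₂−λ) = 1/(15.87−5.19) = 0.09363 hr
W_total = W₁ + W₂ = 0.09662 + 0.09363 = 0.19025 hr

Final: 0.19025 hr


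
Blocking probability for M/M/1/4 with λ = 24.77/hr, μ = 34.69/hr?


ρ = λ/μ = 24.77/34.69 = 0.7140
P_K = (1−ρ)ρ^K/(1−ρ^(K+1)) = (0.2860·0.259948)/(1 − 0.185613)
= 0.074335/0.814387 = 0.091277

Final: 0.091277


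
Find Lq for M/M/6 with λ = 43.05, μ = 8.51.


a = λ/μ = 5.0588; ρ = a/6 = 0.8431
P₀ = 0.004103
Lq = P₀·a^c·ρ / (c!·(1−ρ)²) = 0.004103·16759.51993·0.8431/(720·0.02461)
= 3.27228

Final: 3.27228


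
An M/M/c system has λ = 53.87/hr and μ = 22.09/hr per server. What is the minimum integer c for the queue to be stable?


Stability requires cμ > λ ⇔ c > λ/μ.
λ/μ = 53.87/22.09 = 2.4387
Minimum integer c = ⌊2.4387⌋ + 1 = 3
Check: 3·22.09 = 66.27 > 53.87, while 2·22.09 = 44.18 ≤ 53.87

Final: 3 servers


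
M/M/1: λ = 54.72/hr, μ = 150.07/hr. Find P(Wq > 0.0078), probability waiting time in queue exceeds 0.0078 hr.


ρ = 54.72/150.07 = 0.3646
P(Wq > t) = ρ·e^{−(μ−λ)t} = 0.3646·e^{−0.7437}
= 0.3646·0.475338 = 0.173322

Final: 0.173322


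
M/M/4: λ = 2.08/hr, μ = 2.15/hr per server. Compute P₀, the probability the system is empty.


a = λ/μ = 2.08/2.15 = 0.9674; ρ = a/c = 0.2419
Σ_{k=0}^{3} a^k/k! (terms k=0..3) = 1.00000 + 0.96744 + 0.46797 + 0.15091 = 2.58633
Tail: a^4/(4!(1−ρ)) = 0.87599/(24·0.7581) = 0.04814
P₀ = 1/(2.58633 + 0.04814) = 1/2.63447 = 0.379583

Final: 0.379583


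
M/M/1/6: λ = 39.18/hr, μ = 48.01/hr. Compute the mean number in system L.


ρ = 39.18/48.01 = 0.8161
L = ρ[1 − (K+1)ρ^K + Kρ^(K+1)] / [(1−ρ)(1−ρ^(K+1))]
Numerator: 0.8161·(1 − 7·0.295390 + 6·0.241062) = 0.309001
Denominator: (0.1839)·(0.758938) = 0.139584
L = 0.309001/0.139584 = 2.2137

Final: 2.2137


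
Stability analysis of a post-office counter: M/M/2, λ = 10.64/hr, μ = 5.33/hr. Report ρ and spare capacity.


Total capacity cμ = 2·5.33 = 10.66/hr
ρ = λ/(cμ) = 10.64/10.66 = 0.9981
Stable ⇔ ρ < 1: YES
Spare capacity = cμ − λ = 10.66 − 10.64 = 0.02/hr

Final: ρ = 0.9981; stable; margin = 0.02/hr


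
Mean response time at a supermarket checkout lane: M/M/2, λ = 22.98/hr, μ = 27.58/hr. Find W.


a = 0.8332; ρ = 0.4166; P₀ = 0.411825
Lq = P₀·a^c·ρ/(c!(1−ρ)²) = 0.17498
Wq = Lq/λ = 0.17498/22.98 = 0.007615 hr
W = Wq + 1/μ = 0.007615 + 0.03626 = 0.04387 hr

Final: 0.04387 hr


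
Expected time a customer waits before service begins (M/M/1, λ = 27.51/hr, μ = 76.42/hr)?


ρ = 27.51/76.42 = 0.3600
Wq = ρ/(μ−λ) = 0.3600/(76.42 − 27.51) = 0.3600/48.91 = 0.007360 hr

Final: 0.007360 hr


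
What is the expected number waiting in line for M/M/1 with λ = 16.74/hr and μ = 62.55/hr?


ρ = 16.74/62.55 = 0.2676
Lq = ρ²/(1−ρ) = 0.07162/0.7324 = 0.09780

Final: 0.09780


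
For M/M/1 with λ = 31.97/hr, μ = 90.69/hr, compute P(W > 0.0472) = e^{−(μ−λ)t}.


W ~ Exponential(μ−λ) for M/M/1.
μ − λ = 90.69 − 31.97 = 58.7200
P(W > t) = e^{−(μ−λ)t} = e^{−2.7716} = 0.062563

Final: 0.062563


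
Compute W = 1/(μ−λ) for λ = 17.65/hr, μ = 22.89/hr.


W = 1/(μ−λ) = 1/(22.89 − 17.65) = 1/5.24 = 0.1908 hr

Final: 0.1908 hr


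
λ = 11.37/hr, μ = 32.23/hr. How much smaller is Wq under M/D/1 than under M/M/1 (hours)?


ρ = 11.37/32.23 = 0.3528
Wq(M/M/1) = ρ/(μ−λ) = 0.3528/20.86 = 0.01691 hr
Wq(M/D/1) = ρ/(2(μ−λ)) = 0.008456 hr
Savings = 0.01691 − 0.008456 = 0.008456 hr

Final: 0.008456 hr


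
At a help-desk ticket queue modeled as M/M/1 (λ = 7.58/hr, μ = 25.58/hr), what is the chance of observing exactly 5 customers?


ρ = 7.58/25.58 = 0.2963
P_n = (1−ρ)·ρ^n = (1 − 0.2963)·0.2963^5 = 0.7037·0.002285 = 0.001608

Final: 0.001608


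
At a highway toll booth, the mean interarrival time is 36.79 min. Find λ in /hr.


λ = 1/(interarrival time) in consistent units.
1 hour = 60 min, so λ = 60/36.79 = 1.6309 per hour

Final: 1.6309 /hr


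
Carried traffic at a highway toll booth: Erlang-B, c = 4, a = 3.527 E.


B(4,3.527) = 0.263098 (Erlang-B)
Carried load = a(1 − B) = 3.527·(1 − 0.263098) = 3.527·0.736902 = 2.5991 E

Final: 2.5991 Erlangs


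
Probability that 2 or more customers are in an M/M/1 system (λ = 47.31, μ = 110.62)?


ρ = 47.31/110.62 = 0.4277
P(N ≥ n) = ρ^n = 0.4277^2 = 0.182910

Final: 0.182910


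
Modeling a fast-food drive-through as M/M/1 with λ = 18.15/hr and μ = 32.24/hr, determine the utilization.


ρ = λ/μ = 18.15/32.24 = 0.5630

Final: 0.5630


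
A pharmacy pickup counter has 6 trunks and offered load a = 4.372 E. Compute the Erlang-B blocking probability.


B(c,a) = (a^c/c!) / Σ_{k=0}^{c} a^k/k!
a^6/6! = 9.699479
Σ terms (k=0..6): 1.00000 + 4.37200 + 9.55719 + 13.92801 + 15.22332 + 13.31127 + 9.69948 = 67.091277
B = 9.699479/67.091277 = 0.144571

Final: 0.144571


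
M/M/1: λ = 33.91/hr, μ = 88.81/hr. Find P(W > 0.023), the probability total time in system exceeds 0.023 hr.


W ~ Exponential(μ−λ) for M/M/1.
μ − λ = 88.81 − 33.91 = 54.9000
P(W > t) = e^{−(μ−λ)t} = e^{−1.2627} = 0.282889

Final: 0.282889


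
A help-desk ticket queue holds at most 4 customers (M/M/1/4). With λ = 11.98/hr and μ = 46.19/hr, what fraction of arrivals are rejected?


ρ = λ/μ = 11.98/46.19 = 0.2594
P_K = (1−ρ)ρ^K/(1−ρ^(K+1)) = (0.7406·0.004525)/(1 − 0.001174)
= 0.003352/0.998826 = 0.003355

Final: 0.003355


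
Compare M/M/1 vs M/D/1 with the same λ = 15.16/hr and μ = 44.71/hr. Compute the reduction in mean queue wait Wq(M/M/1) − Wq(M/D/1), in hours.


ρ = 15.16/44.71 = 0.3391
Wq(M/M/1) = ρ/(μ−λ) = 0.3391/29.55 = 0.01147 hr
Wq(M/D/1) = ρ/(2(μ−λ)) = 0.005737 hr
Savings = 0.01147 − 0.005737 = 0.005737 hr

Final: 0.005737 hr


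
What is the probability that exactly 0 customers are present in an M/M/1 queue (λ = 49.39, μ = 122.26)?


ρ = 49.39/122.26 = 0.4040
P_n = (1−ρ)·ρ^n = (1 − 0.4040)·0.4040^0 = 0.5960·1.000000 = 0.596025

Final: 0.596025


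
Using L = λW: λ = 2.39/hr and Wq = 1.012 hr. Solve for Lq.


Lq = λWq = 2.39·1.012 = 2.4187

Final: 2.4187


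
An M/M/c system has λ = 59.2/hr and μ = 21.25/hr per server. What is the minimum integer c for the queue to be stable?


Stability requires cμ > λ ⇔ c > λ/μ.
λ/μ = 59.2/21.25 = 2.7859
Minimum integer c = ⌊2.7859⌋ + 1 = 3
Check: 3·21.25 = 63.75 > 59.2, while 2·21.25 = 42.50 ≤ 59.2

Final: 3 servers


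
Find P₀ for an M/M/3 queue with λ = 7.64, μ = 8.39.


a = λ/μ = 7.64/8.39 = 0.9106; ρ = a/c = 0.3035
Σ_{k=0}^{2} a^k/k! (terms k=0..2) = 1.00000 + 0.91061 + 0.41460 = 2.32521
Tail: a^3/(3!(1−ρ)) = 0.75508/(6·0.6965) = 0.18069
P₀ = 1/(2.32521 + 0.18069) = 1/2.50591 = 0.399057

Final: 0.399057


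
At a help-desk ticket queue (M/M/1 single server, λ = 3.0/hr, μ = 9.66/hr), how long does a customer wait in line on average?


ρ = 3.0/9.66 = 0.3106
Wq = ρ/(μ−λ) = 0.3106/(9.66 − 3.0) = 0.3106/6.66 = 0.04663 hr

Final: 0.04663 hr


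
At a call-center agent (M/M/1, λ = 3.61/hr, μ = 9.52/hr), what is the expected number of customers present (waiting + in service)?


ρ = λ/μ = 3.61/9.52 = 0.3792
L = ρ/(1−ρ) = 0.3792/(1 − 0.3792) = 0.3792/0.6208 = 0.6108

Final: 0.6108


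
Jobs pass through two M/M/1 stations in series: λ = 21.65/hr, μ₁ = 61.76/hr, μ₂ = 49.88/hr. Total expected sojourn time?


Each node sees arrival rate λ = 21.65/hr (tandem ⇒ throughput preserved).
W₁ = 1/(μ₁−λ) = 1/(61.76−21.65) = 0.02493 hr
W₂ = 1/(μ₂−λ) = 1/(49.88−21.65) = 0.03542 hr
W_total = W₁ + W₂ = 0.02493 + 0.03542 = 0.06035 hr

Final: 0.06035 hr


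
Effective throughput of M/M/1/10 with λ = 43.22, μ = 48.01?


ρ = 0.9002; P_K = (1−ρ)ρ^10/(1−ρ^11) = 0.050892
λ_eff = λ(1 − P_K) = 43.22·(1 − 0.050892) = 43.22·0.949108 = 41.0205 /hr

Final: 41.0205 /hr


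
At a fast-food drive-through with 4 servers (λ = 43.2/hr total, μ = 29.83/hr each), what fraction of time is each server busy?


ρ = λ/(cμ) = 43.2/(4·29.83) = 43.2/119.32 = 0.3621

Final: 0.3621


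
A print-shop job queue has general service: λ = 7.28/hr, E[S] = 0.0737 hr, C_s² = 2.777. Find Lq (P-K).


ρ = λ·E[S] = 7.28·0.0737 = 0.5365
Lq = ρ²(1+C_s²)/(2(1−ρ)) = 0.2879·(1+2.777)/(2·0.4635)
= 0.2879·3.7770/0.9269 = 1.17300

Final: 1.17300


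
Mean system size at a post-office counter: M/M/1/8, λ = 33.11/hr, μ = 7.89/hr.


ρ = 33.11/7.89 = 4.1965
L = ρ[1 − (K+1)ρ^K + Kρ^(K+1)] / [(1−ρ)(1−ρ^(K+1))]
Numerator: 4.1965·(1 − 9·96173.942657 + 8·403589.257462) = 9916841.882645
Denominator: (-3.1965)·(-403588.257462) = 1290050.171506
L = 9916841.882645/1290050.171506 = 7.6872

Final: 7.6872


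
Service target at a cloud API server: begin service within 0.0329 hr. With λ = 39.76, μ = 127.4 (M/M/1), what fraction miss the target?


ρ = 39.76/127.4 = 0.3121
P(Wq > t) = ρ·e^{−(μ−λ)t} = 0.3121·e^{−2.8834}
= 0.3121·0.055947 = 0.017460

Final: 0.017460


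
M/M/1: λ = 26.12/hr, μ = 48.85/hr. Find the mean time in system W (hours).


W = 1/(μ−λ) = 1/(48.85 − 26.12) = 1/22.73 = 0.04399 hr

Final: 0.04399 hr


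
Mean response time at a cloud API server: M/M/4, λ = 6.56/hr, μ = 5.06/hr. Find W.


a = 1.2964; ρ = 0.3241; P₀ = 0.272172
Lq = P₀·a^c·ρ/(c!(1−ρ)²) = 0.02273
Wq = Lq/λ = 0.02273/6.56 = 0.003465 hr
W = Wq + 1/μ = 0.003465 + 0.19763 = 0.20109 hr

Final: 0.20109 hr


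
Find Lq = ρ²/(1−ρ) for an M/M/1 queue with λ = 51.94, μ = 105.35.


ρ = 51.94/105.35 = 0.4930
Lq = ρ²/(1−ρ) = 0.2431/0.5070 = 0.4795

Final: 0.4795


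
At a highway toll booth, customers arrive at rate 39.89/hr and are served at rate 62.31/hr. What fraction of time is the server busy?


ρ = λ/μ = 39.89/62.31 = 0.6402

Final: 0.6402


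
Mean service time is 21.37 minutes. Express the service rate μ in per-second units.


μ = 1/(service time) in consistent units.
1 second = 0.0166667 min, so μ = 0.0166667/21.37 = 0.0007799 per second

Final: 0.0007799 /sec


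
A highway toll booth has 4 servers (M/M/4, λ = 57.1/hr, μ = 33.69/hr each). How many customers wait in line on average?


a = λ/μ = 1.6949; ρ = a/4 = 0.4237
P₀ = 0.180532
Lq = P₀·a^c·ρ / (c!·(1−ρ)²) = 0.180532·8.25164·0.4237/(24·0.33210)
= 0.07919

Final: 0.07919


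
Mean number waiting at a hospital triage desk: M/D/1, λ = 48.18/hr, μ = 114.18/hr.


ρ = 48.18/114.18 = 0.4220
M/D/1: Lq = ρ²/(2(1−ρ)) = 0.1781/(2·0.5780) = 0.15402

Final: 0.15402


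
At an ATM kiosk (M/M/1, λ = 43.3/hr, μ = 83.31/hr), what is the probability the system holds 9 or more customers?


ρ = 43.3/83.31 = 0.5197
P(N ≥ n) = ρ^n = 0.5197^9 = 0.002768

Final: 0.002768


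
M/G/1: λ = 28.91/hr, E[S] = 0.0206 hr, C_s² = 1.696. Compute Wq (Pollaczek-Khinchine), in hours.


ρ = λ·E[S] = 28.91·0.0206 = 0.5955
E[S²] = E[S]²(1+C_s²) = 0.0206²·(1+1.696) = 0.001144
Wq = λ·E[S²]/(2(1−ρ)) = 28.91·0.001144/(2·0.4045) = 0.04089 hr

Final: 0.04089 hr


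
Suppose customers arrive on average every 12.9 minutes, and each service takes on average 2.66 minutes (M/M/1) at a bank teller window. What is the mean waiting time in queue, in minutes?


λ = 60/12.9 = 4.6512 /hr
μ = 60/2.66 = 22.5564 /hr
ρ = λ/μ = 4.6512/22.5564 = 0.2062
Wq = ρ/(μ−λ) = 0.2062/(22.5564−4.6512) = 0.01152 hr
In minutes: 0.01152·60 = 0.6910 min

Final: 0.6910 min


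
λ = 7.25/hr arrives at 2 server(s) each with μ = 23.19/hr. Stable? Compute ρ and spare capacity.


Total capacity cμ = 2·23.19 = 46.38/hr
ρ = λ/(cμ) = 7.25/46.38 = 0.1563
Stable ⇔ ρ < 1: YES
Spare capacity = cμ − λ = 46.38 − 7.25 = 39.13/hr

Final: ρ = 0.1563; stable; margin = 39.13/hr


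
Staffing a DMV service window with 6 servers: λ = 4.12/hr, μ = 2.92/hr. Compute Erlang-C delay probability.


a = λ/μ = 1.4110; ρ = a/6 = 0.2352
P₀ = 0.243868 (from M/M/c formula)
C(c,a) = [a^c/(c!(1−ρ))]·P₀ = [7.89017/(720·0.7648)]·0.243868
= 0.01433·0.243868 = 0.003494

Final: 0.003494


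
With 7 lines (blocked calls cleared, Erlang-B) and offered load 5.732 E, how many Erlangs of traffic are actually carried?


B(7,5.732) = 0.167592 (Erlang-B)
Carried load = a(1 − B) = 5.732·(1 − 0.167592) = 5.732·0.832408 = 4.7714 E

Final: 4.7714 Erlangs


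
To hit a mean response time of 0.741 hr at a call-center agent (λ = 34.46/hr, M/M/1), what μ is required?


W = 1/(μ−λ) ⇒ μ − λ = 1/W = 1/0.741 = 1.3495
μ = λ + 1/W = 34.46 + 1.3495 = 35.8095 per hr

Final: 35.8095 /hr


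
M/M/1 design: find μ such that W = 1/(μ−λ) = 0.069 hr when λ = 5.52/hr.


W = 1/(μ−λ) ⇒ μ − λ = 1/W = 1/0.069 = 14.4928
μ = λ + 1/W = 5.52 + 14.4928 = 20.0128 per hr

Final: 20.0128 /hr


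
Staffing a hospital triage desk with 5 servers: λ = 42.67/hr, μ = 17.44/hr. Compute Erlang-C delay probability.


a = λ/μ = 2.4467; ρ = a/5 = 0.4893
P₀ = 0.084712 (from M/M/c formula)
C(c,a) = [a^c/(c!(1−ρ))]·P₀ = [87.67602/(120·0.5107)]·0.084712
= 1.43075·0.084712 = 0.121202

Final: 0.121202


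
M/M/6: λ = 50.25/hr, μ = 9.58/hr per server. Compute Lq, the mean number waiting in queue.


a = λ/μ = 5.2453; ρ = a/6 = 0.8742
P₀ = 0.002953
Lq = P₀·a^c·ρ / (c!·(1−ρ)²) = 0.002953·20826.83815·0.8742/(720·0.01582)
= 4.71969

Final: 4.71969


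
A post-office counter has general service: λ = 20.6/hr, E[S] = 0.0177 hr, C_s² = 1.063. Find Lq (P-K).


ρ = λ·E[S] = 20.6·0.0177 = 0.3646
Lq = ρ²(1+C_s²)/(2(1−ρ)) = 0.1329·(1+1.063)/(2·0.6354)
= 0.1329·2.0630/1.2708 = 0.21583

Final: 0.21583


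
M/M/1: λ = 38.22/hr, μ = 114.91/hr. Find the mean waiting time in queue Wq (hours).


ρ = 38.22/114.91 = 0.3326
Wq = ρ/(μ−λ) = 0.3326/(114.91 − 38.22) = 0.3326/76.69 = 0.004337 hr

Final: 0.004337 hr


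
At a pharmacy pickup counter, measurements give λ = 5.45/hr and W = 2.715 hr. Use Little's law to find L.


L = λW = 5.45·2.715 = 14.7967

Final: 14.7967


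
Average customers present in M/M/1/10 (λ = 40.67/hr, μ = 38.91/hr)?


ρ = 40.67/38.91 = 1.0452
L = ρ[1 − (K+1)ρ^K + Kρ^(K+1)] / [(1−ρ)(1−ρ^(K+1))]
Numerator: 1.0452·(1 − 11·1.556429 + 10·1.626831) = 0.154260
Denominator: (-0.04523)·(-0.626831) = 0.028353
L = 0.154260/0.028353 = 5.4406

Final: 5.4406


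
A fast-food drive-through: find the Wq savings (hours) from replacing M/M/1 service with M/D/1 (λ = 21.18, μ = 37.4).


ρ = 21.18/37.4 = 0.5663
Wq(M/M/1) = ρ/(μ−λ) = 0.5663/16.22 = 0.03491 hr
Wq(M/D/1) = ρ/(2(μ−λ)) = 0.01746 hr
Savings = 0.03491 − 0.01746 = 0.01746 hr

Final: 0.01746 hr


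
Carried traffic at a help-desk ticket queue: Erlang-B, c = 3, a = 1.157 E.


B(3,1.157) = 0.083689 (Erlang-B)
Carried load = a(1 − B) = 1.157·(1 − 0.083689) = 1.157·0.916311 = 1.0602 E

Final: 1.0602 Erlangs


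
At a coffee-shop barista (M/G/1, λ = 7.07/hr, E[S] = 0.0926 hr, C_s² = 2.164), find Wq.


ρ = λ·E[S] = 7.07·0.0926 = 0.6547
E[S²] = E[S]²(1+C_s²) = 0.0926²·(1+2.164) = 0.027131
Wq = λ·E[S²]/(2(1−ρ)) = 7.07·0.027131/(2·0.3453) = 0.27773 hr

Final: 0.27773 hr


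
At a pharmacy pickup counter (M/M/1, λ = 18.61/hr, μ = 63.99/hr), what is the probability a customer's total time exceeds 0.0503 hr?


W ~ Exponential(μ−λ) for M/M/1.
μ − λ = 63.99 − 18.61 = 45.3800
P(W > t) = e^{−(μ−λ)t} = e^{−2.2826} = 0.102017

Final: 0.102017


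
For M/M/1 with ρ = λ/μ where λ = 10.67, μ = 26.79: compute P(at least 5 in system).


ρ = 10.67/26.79 = 0.3983
P(N ≥ n) = ρ^n = 0.3983^5 = 0.010022

Final: 0.010022


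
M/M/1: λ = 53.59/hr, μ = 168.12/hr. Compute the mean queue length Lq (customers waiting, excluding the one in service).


ρ = 53.59/168.12 = 0.3188
Lq = ρ²/(1−ρ) = 0.1016/0.6812 = 0.1492

Final: 0.1492


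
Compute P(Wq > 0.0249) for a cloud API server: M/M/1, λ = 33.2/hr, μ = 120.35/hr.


ρ = 33.2/120.35 = 0.2759
P(Wq > t) = ρ·e^{−(μ−λ)t} = 0.2759·e^{−2.1700}
= 0.2759·0.114174 = 0.031496

Final: 0.031496


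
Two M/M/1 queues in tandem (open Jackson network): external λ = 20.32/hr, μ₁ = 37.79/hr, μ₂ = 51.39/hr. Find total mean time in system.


Each node sees arrival rate λ = 20.32/hr (tandem ⇒ throughput preserved).
W₁ = 1/(μ₁−λ) = 1/(37.79−20.32) = 0.05724 hr
W₂ = 1/(μ₂−λ) = 1/(51.39−20.32) = 0.03219 hr
W_total = W₁ + W₂ = 0.05724 + 0.03219 = 0.08943 hr

Final: 0.08943 hr


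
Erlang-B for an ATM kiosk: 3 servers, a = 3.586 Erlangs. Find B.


B(c,a) = (a^c/c!) / Σ_{k=0}^{c} a^k/k!
a^3/3! = 7.685632
Σ terms (k=0..3): 1.00000 + 3.58600 + 6.42970 + 7.68563 = 18.701330
B = 7.685632/18.701330 = 0.410967

Final: 0.410967


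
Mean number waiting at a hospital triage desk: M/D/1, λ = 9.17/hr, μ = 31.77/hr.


ρ = 9.17/31.77 = 0.2886
M/D/1: Lq = ρ²/(2(1−ρ)) = 0.08331/(2·0.7114) = 0.05856

Final: 0.05856


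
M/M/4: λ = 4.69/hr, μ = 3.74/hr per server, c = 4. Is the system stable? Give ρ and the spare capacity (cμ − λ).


Total capacity cμ = 4·3.74 = 14.96/hr
ρ = λ/(cμ) = 4.69/14.96 = 0.3135
Stable ⇔ ρ < 1: YES
Spare capacity = cμ − λ = 14.96 − 4.69 = 10.27/hr

Final: ρ = 0.3135; stable; margin = 10.27/hr


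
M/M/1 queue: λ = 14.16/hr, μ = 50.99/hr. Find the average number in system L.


ρ = λ/μ = 14.16/50.99 = 0.2777
L = ρ/(1−ρ) = 0.2777/(1 − 0.2777) = 0.2777/0.7223 = 0.3845

Final: 0.3845


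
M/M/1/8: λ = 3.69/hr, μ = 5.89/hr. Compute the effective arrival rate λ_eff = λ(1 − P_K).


ρ = 0.6265; P_K = (1−ρ)ρ^8/(1−ρ^9) = 0.008997
λ_eff = λ(1 − P_K) = 3.69·(1 − 0.008997) = 3.69·0.991003 = 3.6568 /hr

Final: 3.6568 /hr


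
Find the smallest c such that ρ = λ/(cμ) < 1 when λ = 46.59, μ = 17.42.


Stability requires cμ > λ ⇔ c > λ/μ.
λ/μ = 46.59/17.42 = 2.6745
Minimum integer c = ⌊2.6745⌋ + 1 = 3
Check: 3·17.42 = 52.26 > 46.59, while 2·17.42 = 34.84 ≤ 46.59

Final: 3 servers


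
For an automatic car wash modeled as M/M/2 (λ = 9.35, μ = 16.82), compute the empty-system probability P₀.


a = λ/μ = 9.35/16.82 = 0.5559; ρ = a/c = 0.2779
Σ_{k=0}^{1} a^k/k! (terms k=0..1) = 1.00000 + 0.55589 = 1.55589
Tail: a^2/(2!(1−ρ)) = 0.30901/(2·0.7221) = 0.21398
P₀ = 1/(1.55589 + 0.21398) = 1/1.76986 = 0.565015

Final: 0.565015


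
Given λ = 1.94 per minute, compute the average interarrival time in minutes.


Mean interarrival time = 1/λ = 1/1.94 minute = 0.51546 minute
In minutes: 0.51546 × 1 = 0.5155 min

Final: 0.5155 min


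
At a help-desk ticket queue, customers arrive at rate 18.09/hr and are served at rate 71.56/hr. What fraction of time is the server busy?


ρ = λ/μ = 18.09/71.56 = 0.2528

Final: 0.2528


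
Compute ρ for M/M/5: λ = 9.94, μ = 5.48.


ρ = λ/(cμ) = 9.94/(5·5.48) = 9.94/27.40 = 0.3628

Final: 0.3628


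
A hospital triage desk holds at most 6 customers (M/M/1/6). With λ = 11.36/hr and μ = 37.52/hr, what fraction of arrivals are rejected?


ρ = λ/μ = 11.36/37.52 = 0.3028
P_K = (1−ρ)ρ^K/(1−ρ^(K+1)) = (0.6972·0.0007704)/(1 − 0.0002332)
= 0.0005371/0.999767 = 0.0005372

Final: 0.0005372


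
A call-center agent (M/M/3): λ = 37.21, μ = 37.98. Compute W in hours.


a = 0.9797; ρ = 0.3266; P₀ = 0.371416
Lq = P₀·a^c·ρ/(c!(1−ρ)²) = 0.04192
Wq = Lq/λ = 0.04192/37.21 = 0.001127 hr
W = Wq + 1/μ = 0.001127 + 0.02633 = 0.02746 hr

Final: 0.02746 hr


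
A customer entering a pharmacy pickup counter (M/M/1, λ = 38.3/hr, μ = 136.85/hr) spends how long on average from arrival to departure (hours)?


W = 1/(μ−λ) = 1/(136.85 − 38.3) = 1/98.55 = 0.01015 hr

Final: 0.01015 hr


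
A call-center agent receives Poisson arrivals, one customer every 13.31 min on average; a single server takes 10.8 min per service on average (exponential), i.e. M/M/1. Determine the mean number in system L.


λ = 60/13.31 = 4.5079 /hr
μ = 60/10.8 = 5.5556 /hr
ρ = λ/μ = 4.5079/5.5556 = 0.8114
L = ρ/(1−ρ) = 0.8114/0.1886 = 4.3028

Final: 4.3028


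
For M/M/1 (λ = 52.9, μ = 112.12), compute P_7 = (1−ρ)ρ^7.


ρ = 52.9/112.12 = 0.4718
P_n = (1−ρ)·ρ^n = (1 − 0.4718)·0.4718^7 = 0.5282·0.005205 = 0.002749

Final: 0.002749


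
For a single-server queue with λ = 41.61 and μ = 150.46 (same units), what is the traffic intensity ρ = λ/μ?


ρ = λ/μ = 41.61/150.46 = 0.2766

Final: 0.2766


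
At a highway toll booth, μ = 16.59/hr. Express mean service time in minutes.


Mean service time = 1/μ = 1/16.59 hour = 0.06028 hour
In minutes: 0.06028 × 60 = 3.6166 min

Final: 3.6166 min


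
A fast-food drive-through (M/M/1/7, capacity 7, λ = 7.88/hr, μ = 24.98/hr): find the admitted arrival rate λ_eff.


ρ = 0.3155; P_K = (1−ρ)ρ^7/(1−ρ^8) = 0.0002128
λ_eff = λ(1 − P_K) = 7.88·(1 − 0.0002128) = 7.88·0.999787 = 7.8783 /hr

Final: 7.8783 /hr


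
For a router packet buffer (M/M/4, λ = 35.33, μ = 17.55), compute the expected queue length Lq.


a = λ/μ = 2.0131; ρ = a/4 = 0.5033
P₀ = 0.128588
Lq = P₀·a^c·ρ / (c!·(1−ρ)²) = 0.128588·16.42351·0.5033/(24·0.24673)
= 0.17949

Final: 0.17949


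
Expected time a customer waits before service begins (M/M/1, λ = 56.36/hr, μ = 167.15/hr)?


ρ = 56.36/167.15 = 0.3372
Wq = ρ/(μ−λ) = 0.3372/(167.15 − 56.36) = 0.3372/110.79 = 0.003043 hr

Final: 0.003043 hr


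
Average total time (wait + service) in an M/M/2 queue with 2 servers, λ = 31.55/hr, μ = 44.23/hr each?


a = 0.7133; ρ = 0.3567; P₀ = 0.474210
Lq = P₀·a^c·ρ/(c!(1−ρ)²) = 0.10396
Wq = Lq/λ = 0.10396/31.55 = 0.003295 hr
W = Wq + 1/μ = 0.003295 + 0.02261 = 0.02590 hr

Final: 0.02590 hr


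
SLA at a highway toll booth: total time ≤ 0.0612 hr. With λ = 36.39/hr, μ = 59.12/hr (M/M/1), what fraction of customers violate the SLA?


W ~ Exponential(μ−λ) for M/M/1.
μ − λ = 59.12 − 36.39 = 22.7300
P(W > t) = e^{−(μ−λ)t} = e^{−1.3911} = 0.248807

Final: 0.248807


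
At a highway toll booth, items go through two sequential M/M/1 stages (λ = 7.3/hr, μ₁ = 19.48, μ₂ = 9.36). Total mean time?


Each node sees arrival rate λ = 7.3/hr (tandem ⇒ throughput preserved).
W₁ = 1/(μ₁−λ) = 1/(19.48−7.3) = 0.08210 hr
W₂ = 1/(μ₂−λ) = 1/(9.36−7.3) = 0.48544 hr
W_total = W₁ + W₂ = 0.08210 + 0.48544 = 0.56754 hr

Final: 0.56754 hr


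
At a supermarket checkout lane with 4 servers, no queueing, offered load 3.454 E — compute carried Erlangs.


B(4,3.454) = 0.255428 (Erlang-B)
Carried load = a(1 − B) = 3.454·(1 − 0.255428) = 3.454·0.744572 = 2.5718 E

Final: 2.5718 Erlangs


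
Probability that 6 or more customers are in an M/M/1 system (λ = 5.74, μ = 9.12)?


ρ = 5.74/9.12 = 0.6294
P(N ≥ n) = ρ^n = 0.6294^6 = 0.062159

Final: 0.062159


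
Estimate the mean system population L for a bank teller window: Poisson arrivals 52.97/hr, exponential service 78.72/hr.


ρ = λ/μ = 52.97/78.72 = 0.6729
L = ρ/(1−ρ) = 0.6729/(1 − 0.6729) = 0.6729/0.3271 = 2.0571

Final: 2.0571


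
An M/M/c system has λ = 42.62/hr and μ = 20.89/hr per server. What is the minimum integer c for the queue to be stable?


Stability requires cμ > λ ⇔ c > λ/μ.
λ/μ = 42.62/20.89 = 2.0402
Minimum integer c = ⌊2.0402⌋ + 1 = 3
Check: 3·20.89 = 62.67 > 42.62, while 2·20.89 = 41.78 ≤ 42.62

Final: 3 servers


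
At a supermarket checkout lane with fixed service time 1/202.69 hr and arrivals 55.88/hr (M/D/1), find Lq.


ρ = 55.88/202.69 = 0.2757
M/D/1: Lq = ρ²/(2(1−ρ)) = 0.07601/(2·0.7243) = 0.05247

Final: 0.05247


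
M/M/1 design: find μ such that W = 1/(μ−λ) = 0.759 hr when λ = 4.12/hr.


W = 1/(μ−λ) ⇒ μ − λ = 1/W = 1/0.759 = 1.3175
μ = λ + 1/W = 4.12 + 1.3175 = 5.4375 per hr

Final: 5.4375 /hr


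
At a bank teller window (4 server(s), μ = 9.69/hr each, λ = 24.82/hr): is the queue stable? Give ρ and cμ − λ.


Total capacity cμ = 4·9.69 = 38.76/hr
ρ = λ/(cμ) = 24.82/38.76 = 0.6404
Stable ⇔ ρ < 1: YES
Spare capacity = cμ − λ = 38.76 − 24.82 = 13.94/hr

Final: ρ = 0.6404; stable; margin = 13.94/hr


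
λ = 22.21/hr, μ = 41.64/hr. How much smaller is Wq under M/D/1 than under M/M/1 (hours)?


ρ = 22.21/41.64 = 0.5334
Wq(M/M/1) = ρ/(μ−λ) = 0.5334/19.43 = 0.02745 hr
Wq(M/D/1) = ρ/(2(μ−λ)) = 0.01373 hr
Savings = 0.02745 − 0.01373 = 0.01373 hr

Final: 0.01373 hr


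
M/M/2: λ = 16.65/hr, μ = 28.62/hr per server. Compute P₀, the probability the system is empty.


a = λ/μ = 16.65/28.62 = 0.5818; ρ = a/c = 0.2909
Σ_{k=0}^{1} a^k/k! (terms k=0..1) = 1.00000 + 0.58176 = 1.58176
Tail: a^2/(2!(1−ρ)) = 0.33845/(2·0.7091) = 0.23864
P₀ = 1/(1.58176 + 0.23864) = 1/1.82040 = 0.549330

Final: 0.549330


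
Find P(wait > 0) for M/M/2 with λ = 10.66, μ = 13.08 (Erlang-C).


a = λ/μ = 0.8150; ρ = a/2 = 0.4075
P₀ = 0.420967 (from M/M/c formula)
C(c,a) = [a^c/(c!(1−ρ))]·P₀ = [0.66420/(2·0.5925)]·0.420967
= 0.56050·0.420967 = 0.235952

Final: 0.235952


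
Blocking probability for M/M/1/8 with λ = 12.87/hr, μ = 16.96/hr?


ρ = λ/μ = 12.87/16.96 = 0.7588
P_K = (1−ρ)ρ^K/(1−ρ^(K+1)) = (0.2412·0.109957)/(1 − 0.083440)
= 0.026517/0.916560 = 0.028931

Final: 0.028931


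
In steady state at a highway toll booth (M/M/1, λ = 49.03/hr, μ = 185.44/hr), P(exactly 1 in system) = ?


ρ = 49.03/185.44 = 0.2644
P_n = (1−ρ)·ρ^n = (1 − 0.2644)·0.2644^1 = 0.7356·0.264398 = 0.194492

Final: 0.194492


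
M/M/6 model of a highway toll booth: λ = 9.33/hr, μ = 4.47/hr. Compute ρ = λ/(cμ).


ρ = λ/(cμ) = 9.33/(6·4.47) = 9.33/26.82 = 0.3479

Final: 0.3479


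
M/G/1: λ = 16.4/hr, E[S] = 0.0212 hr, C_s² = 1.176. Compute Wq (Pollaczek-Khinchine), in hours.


ρ = λ·E[S] = 16.4·0.0212 = 0.3477
E[S²] = E[S]²(1+C_s²) = 0.0212²·(1+1.176) = 0.0009780
Wq = λ·E[S²]/(2(1−ρ)) = 16.4·0.0009780/(2·0.6523) = 0.01229 hr

Final: 0.01229 hr


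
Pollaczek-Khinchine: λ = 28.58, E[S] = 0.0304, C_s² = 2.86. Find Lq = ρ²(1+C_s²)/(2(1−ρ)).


ρ = λ·E[S] = 28.58·0.0304 = 0.8688
Lq = ρ²(1+C_s²)/(2(1−ρ)) = 0.7549·(1+2.86)/(2·0.1312)
= 0.7549·3.8600/0.2623 = 11.10711

Final: 11.10711


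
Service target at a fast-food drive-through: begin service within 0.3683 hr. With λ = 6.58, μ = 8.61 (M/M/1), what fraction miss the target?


ρ = 6.58/8.61 = 0.7642
P(Wq > t) = ρ·e^{−(μ−λ)t} = 0.7642·e^{−0.7476}
= 0.7642·0.473478 = 0.361845

Final: 0.361845


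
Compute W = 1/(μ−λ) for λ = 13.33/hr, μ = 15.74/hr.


W = 1/(μ−λ) = 1/(15.74 − 13.33) = 1/2.41 = 0.4149 hr

Final: 0.4149 hr


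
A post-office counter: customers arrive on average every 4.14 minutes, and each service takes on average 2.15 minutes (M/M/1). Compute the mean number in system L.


λ = 60/4.14 = 14.4928 /hr
μ = 60/2.15 = 27.9070 /hr
ρ = λ/μ = 14.4928/27.9070 = 0.5193
L = ρ/(1−ρ) = 0.5193/0.4807 = 1.0804

Final: 1.0804


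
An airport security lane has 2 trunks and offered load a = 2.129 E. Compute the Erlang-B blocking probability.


B(c,a) = (a^c/c!) / Σ_{k=0}^{c} a^k/k!
a^2/2! = 2.266320
Σ terms (k=0..2): 1.00000 + 2.12900 + 2.26632 = 5.395321
B = 2.266320/5.395321 = 0.420053

Final: 0.420053


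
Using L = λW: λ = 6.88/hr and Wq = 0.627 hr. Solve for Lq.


Lq = λWq = 6.88·0.627 = 4.3138

Final: 4.3138


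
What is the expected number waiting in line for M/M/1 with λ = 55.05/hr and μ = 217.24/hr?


ρ = 55.05/217.24 = 0.2534
Lq = ρ²/(1−ρ) = 0.06421/0.7466 = 0.08601

Final: 0.08601


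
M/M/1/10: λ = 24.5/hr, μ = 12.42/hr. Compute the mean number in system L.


ρ = 24.5/12.42 = 1.9726
L = ρ[1 − (K+1)ρ^K + Kρ^(K+1)] / [(1−ρ)(1−ρ^(K+1))]
Numerator: 1.9726·(1 − 11·892.164391 + 10·1759.905602) = 15359.345344
Denominator: (-0.9726)·(-1758.905602) = 1710.755207
L = 15359.345344/1710.755207 = 8.9781

Final: 8.9781


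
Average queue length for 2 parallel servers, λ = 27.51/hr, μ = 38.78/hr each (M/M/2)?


a = λ/μ = 0.7094; ρ = a/2 = 0.3547
P₀ = 0.476349
Lq = P₀·a^c·ρ / (c!·(1−ρ)²) = 0.476349·0.50323·0.3547/(2·0.41642)
= 0.10209

Final: 0.10209


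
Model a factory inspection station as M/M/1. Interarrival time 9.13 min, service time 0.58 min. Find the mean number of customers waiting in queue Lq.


λ = 60/9.13 = 6.5717 /hr
μ = 60/0.58 = 103.4483 /hr
ρ = λ/μ = 6.5717/103.4483 = 0.06353
Lq = ρ²/(1−ρ) = 0.004036/0.9365 = 0.004309

Final: 0.004309


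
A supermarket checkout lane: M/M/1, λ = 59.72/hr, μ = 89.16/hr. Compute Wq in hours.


ρ = 59.72/89.16 = 0.6698
Wq = ρ/(μ−λ) = 0.6698/(89.16 − 59.72) = 0.6698/29.44 = 0.02275 hr

Final: 0.02275 hr


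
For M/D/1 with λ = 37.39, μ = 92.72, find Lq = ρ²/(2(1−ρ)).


ρ = 37.39/92.72 = 0.4033
M/D/1: Lq = ρ²/(2(1−ρ)) = 0.1626/(2·0.5967) = 0.13625

Final: 0.13625


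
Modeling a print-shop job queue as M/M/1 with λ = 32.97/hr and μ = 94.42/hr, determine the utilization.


ρ = λ/μ = 32.97/94.42 = 0.3492

Final: 0.3492


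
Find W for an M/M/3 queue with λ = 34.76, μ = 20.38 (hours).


a = 1.7056; ρ = 0.5685; P₀ = 0.164563
Lq = P₀·a^c·ρ/(c!(1−ρ)²) = 0.41559
Wq = Lq/λ = 0.41559/34.76 = 0.01196 hr
W = Wq + 1/μ = 0.01196 + 0.04907 = 0.06102 hr

Final: 0.06102 hr


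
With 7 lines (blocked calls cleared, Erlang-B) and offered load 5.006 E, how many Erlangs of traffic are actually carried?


B(7,5.006) = 0.120895 (Erlang-B)
Carried load = a(1 − B) = 5.006·(1 − 0.120895) = 5.006·0.879105 = 4.4008 E

Final: 4.4008 Erlangs
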